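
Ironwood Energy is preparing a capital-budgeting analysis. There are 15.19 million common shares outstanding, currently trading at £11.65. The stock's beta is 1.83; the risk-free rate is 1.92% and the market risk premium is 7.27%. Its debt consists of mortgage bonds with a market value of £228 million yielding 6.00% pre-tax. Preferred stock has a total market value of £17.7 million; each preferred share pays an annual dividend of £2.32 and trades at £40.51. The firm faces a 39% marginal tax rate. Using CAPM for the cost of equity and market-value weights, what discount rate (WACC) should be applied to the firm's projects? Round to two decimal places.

8.59%

Cost of equity via CAPM: Re = 1.92% + 1.83 × 7.27% = 15.2241%.
Cost of preferred: Rp = 2.32 / 40.51 = 5.7270%.
Market value of equity E = 11.65 × 15.19m = 176.9635m.
Total capital V = 176.9635 + 17.7 + 228 = 422.6635.
Equity: weight = 176.9635/422.6635 = 0.4187; cost = 15.2241%.
Preferred: weight = 17.7/422.6635 = 0.0419; cost = 5.727%.
Mortgage bonds: weight = 228/422.6635 = 0.5394; after-tax cost = 6% × (1 − 39%) = 3.6600%.
WACC = 0.4187 × 15.2241% + 0.0419 × 5.7270% + 0.5394 × 3.6600% = 8.5883%.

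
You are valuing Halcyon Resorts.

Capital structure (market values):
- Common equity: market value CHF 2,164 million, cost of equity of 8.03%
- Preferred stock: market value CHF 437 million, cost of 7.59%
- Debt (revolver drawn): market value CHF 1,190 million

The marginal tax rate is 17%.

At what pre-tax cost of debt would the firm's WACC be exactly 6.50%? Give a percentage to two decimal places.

Total capital V = 2164 + 437 + 1190 = 3791.
Equity weight = 2164/3791 = 0.5708.
Preferred weight = 437/3791 = 0.1153.
Revolver drawn weight = 1190/3791 = 0.3139.
Equity contribution = 0.5708 × 8.03% = 4.5837%.
Preferred contribution = 0.1153 × 7.59% = 0.8749%.
Remaining for debt = 6.5% − 5.4587% = 1.0413%.
Rd × (1 − 17%) × 0.3139 = 1.0413%  ⇒  Rd = 3.9969%.

4.00%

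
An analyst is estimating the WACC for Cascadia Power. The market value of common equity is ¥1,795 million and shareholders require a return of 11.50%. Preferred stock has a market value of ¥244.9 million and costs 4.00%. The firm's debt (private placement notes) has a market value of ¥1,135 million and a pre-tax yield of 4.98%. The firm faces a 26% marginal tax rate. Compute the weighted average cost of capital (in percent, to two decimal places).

Total capital V = 1795 + 244.9 + 1135 = 3174.9.
Equity: weight = 1795/3174.9 = 0.5654; cost = 11.5%.
Preferred: weight = 244.9/3174.9 = 0.0771; cost = 4%.
Private placement notes: weight = 1135/3174.9 = 0.3575; after-tax cost = 4.98% × (1 − 26%) = 3.6852%.
WACC = 0.5654 × 11.5000% + 0.0771 × 4.0000% + 0.3575 × 3.6852% = 8.1278%.

8.13%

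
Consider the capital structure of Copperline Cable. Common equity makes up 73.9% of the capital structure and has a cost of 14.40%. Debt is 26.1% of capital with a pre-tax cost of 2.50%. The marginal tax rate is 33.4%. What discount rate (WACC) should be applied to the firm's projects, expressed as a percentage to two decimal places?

11.08%

After-tax cost of debt = 2.5% × (1 − 33.4%) = 1.6650%.
WACC = 0.739 × 14.4000% + 0.261 × 1.6650% = 11.0762%.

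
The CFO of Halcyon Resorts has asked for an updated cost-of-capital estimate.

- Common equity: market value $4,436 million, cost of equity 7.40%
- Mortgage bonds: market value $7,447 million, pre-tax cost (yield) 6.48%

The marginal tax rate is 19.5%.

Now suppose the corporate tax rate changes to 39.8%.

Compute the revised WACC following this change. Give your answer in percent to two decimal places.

5.21%

After the change:
Total capital V = 4436 + 7447 = 11883.
Equity: weight = 4436/11883 = 0.3733; cost = 7.4%.
Mortgage bonds: weight = 7447/11883 = 0.6267; after-tax cost = 6.48% × (1 − 39.8%) = 3.9010%.
WACC = 0.3733 × 7.4000% + 0.6267 × 3.9010% = 5.2072%.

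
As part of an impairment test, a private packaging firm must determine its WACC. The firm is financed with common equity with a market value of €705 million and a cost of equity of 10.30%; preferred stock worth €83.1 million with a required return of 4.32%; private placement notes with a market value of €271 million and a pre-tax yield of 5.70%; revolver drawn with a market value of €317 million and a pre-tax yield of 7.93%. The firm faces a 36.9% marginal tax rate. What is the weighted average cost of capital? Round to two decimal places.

7.40%

Total capital V = 705 + 83.1 + 271 + 317 = 1376.1.
Equity: weight = 705/1376.1 = 0.5123; cost = 10.3%.
Preferred: weight = 83.1/1376.1 = 0.0604; cost = 4.32%.
Private placement notes: weight = 271/1376.1 = 0.1969; after-tax cost = 5.7% × (1 − 36.9%) = 3.5967%.
Revolver drawn: weight = 317/1376.1 = 0.2304; after-tax cost = 7.93% × (1 − 36.9%) = 5.0038%.
WACC = 0.5123 × 10.3000% + 0.0604 × 4.3200% + 0.1969 × 3.5967% + 0.2304 × 5.0038% = 7.3987%.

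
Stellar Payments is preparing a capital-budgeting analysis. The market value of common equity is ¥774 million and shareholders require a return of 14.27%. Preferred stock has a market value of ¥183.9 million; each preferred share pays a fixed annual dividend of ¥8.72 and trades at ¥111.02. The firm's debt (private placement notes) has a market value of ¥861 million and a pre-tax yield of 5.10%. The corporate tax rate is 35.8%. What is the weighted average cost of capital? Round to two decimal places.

Cost of preferred: Rp = 8.72 / 111.02 = 7.8544%.
Total capital V = 774 + 183.9 + 861 = 1818.9.
Equity: weight = 774/1818.9 = 0.4255; cost = 14.27%.
Preferred: weight = 183.9/1818.9 = 0.1011; cost = 7.8544%.
Private placement notes: weight = 861/1818.9 = 0.4734; after-tax cost = 5.1% × (1 − 35.8%) = 3.2742%.
WACC = 0.4255 × 14.2700% + 0.1011 × 7.8544% + 0.4734 × 3.2742% = 8.4163%.

8.42%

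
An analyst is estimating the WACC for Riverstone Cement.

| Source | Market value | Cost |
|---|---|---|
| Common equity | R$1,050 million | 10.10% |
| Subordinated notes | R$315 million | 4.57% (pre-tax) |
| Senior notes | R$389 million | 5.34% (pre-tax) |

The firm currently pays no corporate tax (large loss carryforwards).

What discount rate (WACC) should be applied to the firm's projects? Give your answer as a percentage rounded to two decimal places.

Total capital V = 1050 + 315 + 389 = 1754.
Equity: weight = 1050/1754 = 0.5986; cost = 10.1%.
Subordinated notes: weight = 315/1754 = 0.1796; after-tax cost = 4.57% × (1 − 0%) = 4.5700%.
Senior notes: weight = 389/1754 = 0.2218; after-tax cost = 5.34% × (1 − 0%) = 5.3400%.
WACC = 0.5986 × 10.1000% + 0.1796 × 4.5700% + 0.2218 × 5.3400% = 8.0512%.

8.05%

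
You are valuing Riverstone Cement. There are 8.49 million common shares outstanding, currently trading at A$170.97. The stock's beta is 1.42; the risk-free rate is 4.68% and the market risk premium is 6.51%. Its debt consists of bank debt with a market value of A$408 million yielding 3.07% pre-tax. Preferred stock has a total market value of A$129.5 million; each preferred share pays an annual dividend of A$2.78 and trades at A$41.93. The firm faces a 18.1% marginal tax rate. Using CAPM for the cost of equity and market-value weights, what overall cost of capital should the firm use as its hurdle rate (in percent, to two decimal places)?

Cost of equity via CAPM: Re = 4.68% + 1.42 × 6.51% = 13.9242%.
Cost of preferred: Rp = 2.78 / 41.93 = 6.6301%.
Market value of equity E = 170.97 × 8.49m = 1451.5353m.
Total capital V = 1451.5353 + 129.5 + 408 = 1989.0353.
Equity: weight = 1451.5353/1989.0353 = 0.7298; cost = 13.9242%.
Preferred: weight = 129.5/1989.0353 = 0.0651; cost = 6.6301%.
Bank debt: weight = 408/1989.0353 = 0.2051; after-tax cost = 3.07% × (1 − 18.1%) = 2.5143%.
WACC = 0.7298 × 13.9242% + 0.0651 × 6.6301% + 0.2051 × 2.5143% = 11.1089%.

11.11%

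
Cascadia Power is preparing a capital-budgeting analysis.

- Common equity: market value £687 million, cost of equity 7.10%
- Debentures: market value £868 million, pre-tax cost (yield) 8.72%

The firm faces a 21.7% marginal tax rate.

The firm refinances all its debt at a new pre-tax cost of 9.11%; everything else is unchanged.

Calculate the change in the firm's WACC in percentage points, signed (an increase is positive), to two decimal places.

+0.17 pp

Current WACC:
Total capital V = 687 + 868 = 1555.
Equity: weight = 687/1555 = 0.4418; cost = 7.1%.
Debentures: weight = 868/1555 = 0.5582; after-tax cost = 8.72% × (1 − 21.7%) = 6.8278%.
WACC = 0.4418 × 7.1000% + 0.5582 × 6.8278% = 6.9480%.
After the change:
Total capital V = 687 + 868 = 1555.
Equity: weight = 687/1555 = 0.4418; cost = 7.1%.
Debentures: weight = 868/1555 = 0.5582; after-tax cost = 9.11% × (1 − 21.7%) = 7.1331%.
WACC = 0.4418 × 7.1000% + 0.5582 × 7.1331% = 7.1185%.
Change in WACC = 7.1185% − 6.9480% = 0.1705 pp.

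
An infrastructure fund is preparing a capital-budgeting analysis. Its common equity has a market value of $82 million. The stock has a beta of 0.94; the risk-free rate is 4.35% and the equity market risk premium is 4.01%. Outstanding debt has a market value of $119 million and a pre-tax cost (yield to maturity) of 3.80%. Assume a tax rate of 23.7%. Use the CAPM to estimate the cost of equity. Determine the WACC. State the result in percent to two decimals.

5.03%

Cost of equity via CAPM: Re = 4.35% + 0.94 × 4.01% = 8.1194%.
Total capital V = 82 + 119 = 201.
Equity: weight = 82/201 = 0.4080; cost = 8.1194%.
Debt: weight = 119/201 = 0.5920; after-tax cost = 3.8% × (1 − 23.7%) = 2.8994%.
WACC = 0.4080 × 8.1194% + 0.5920 × 2.8994% = 5.0290%.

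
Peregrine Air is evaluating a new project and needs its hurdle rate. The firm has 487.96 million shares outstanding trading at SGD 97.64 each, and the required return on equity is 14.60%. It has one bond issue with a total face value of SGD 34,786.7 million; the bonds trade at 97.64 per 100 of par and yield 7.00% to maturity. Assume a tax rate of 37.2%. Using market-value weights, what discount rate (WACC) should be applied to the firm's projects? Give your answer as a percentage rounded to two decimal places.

10.35%

Market value of equity E = 97.64 × 487.96m = 47644.4144m. Market value of debt D = 34786.7m × 97.64/100 = 33965.73388m.
Total capital V = 47644.4144 + 33965.73388 = 81610.14828.
Equity: weight = 47644.4144/81610.14828 = 0.5838; cost = 14.6%.
Bonds outstanding: weight = 33965.73388/81610.14828 = 0.4162; after-tax cost = 7% × (1 − 37.2%) = 4.3960%.
WACC = 0.5838 × 14.6000% + 0.4162 × 4.3960% = 10.3531%.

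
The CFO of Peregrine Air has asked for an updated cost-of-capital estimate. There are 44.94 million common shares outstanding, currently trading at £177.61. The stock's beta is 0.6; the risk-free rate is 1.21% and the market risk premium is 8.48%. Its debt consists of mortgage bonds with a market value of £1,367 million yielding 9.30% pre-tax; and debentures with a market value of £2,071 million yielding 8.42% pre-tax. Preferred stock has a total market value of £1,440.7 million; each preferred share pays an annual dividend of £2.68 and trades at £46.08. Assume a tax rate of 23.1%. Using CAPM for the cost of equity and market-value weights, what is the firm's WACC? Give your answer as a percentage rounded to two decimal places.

Cost of equity via CAPM: Re = 1.21% + 0.6 × 8.48% = 6.2980%.
Cost of preferred: Rp = 2.68 / 46.08 = 5.8160%.
Market value of equity E = 177.61 × 44.94m = 7981.7934m.
Total capital V = 7981.7934 + 1440.7 + 1367 + 2071 = 12860.4934.
Equity: weight = 7981.7934/12860.4934 = 0.6206; cost = 6.298%.
Preferred: weight = 1440.7/12860.4934 = 0.1120; cost = 5.816%.
Mortgage bonds: weight = 1367/12860.4934 = 0.1063; after-tax cost = 9.3% × (1 − 23.1%) = 7.1517%.
Debentures: weight = 2071/12860.4934 = 0.1610; after-tax cost = 8.42% × (1 − 23.1%) = 6.4750%.
WACC = 0.6206 × 6.2980% + 0.1120 × 5.8160% + 0.1063 × 7.1517% + 0.1610 × 6.4750% = 6.3632%.

6.36%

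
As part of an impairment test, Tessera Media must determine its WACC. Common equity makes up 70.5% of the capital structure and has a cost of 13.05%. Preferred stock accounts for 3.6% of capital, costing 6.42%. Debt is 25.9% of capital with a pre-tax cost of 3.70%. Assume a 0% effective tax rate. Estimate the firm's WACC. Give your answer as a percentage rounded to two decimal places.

After-tax cost of debt = 3.7% × (1 − 0%) = 3.7000%.
WACC = 0.705 × 13.0500% + 0.036 × 6.4200% + 0.259 × 3.7000% = 10.3897%.

10.39%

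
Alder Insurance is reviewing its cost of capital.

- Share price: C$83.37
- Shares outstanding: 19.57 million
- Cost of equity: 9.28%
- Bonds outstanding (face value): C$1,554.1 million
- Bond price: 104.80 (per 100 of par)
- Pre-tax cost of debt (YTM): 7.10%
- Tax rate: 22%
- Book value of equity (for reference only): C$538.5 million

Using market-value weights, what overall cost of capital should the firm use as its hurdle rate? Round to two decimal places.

Market value of equity E = 83.37 × 19.57m = 1631.5509m. Market value of debt D = 1554.1m × 104.8/100 = 1628.6968m.
Total capital V = 1631.5509 + 1628.6968 = 3260.2477.
Equity: weight = 1631.5509/3260.2477 = 0.5004; cost = 9.28%.
Bonds outstanding: weight = 1628.6968/3260.2477 = 0.4996; after-tax cost = 7.1% × (1 − 22%) = 5.5380%.
WACC = 0.5004 × 9.2800% + 0.4996 × 5.5380% = 7.4106%.

7.41%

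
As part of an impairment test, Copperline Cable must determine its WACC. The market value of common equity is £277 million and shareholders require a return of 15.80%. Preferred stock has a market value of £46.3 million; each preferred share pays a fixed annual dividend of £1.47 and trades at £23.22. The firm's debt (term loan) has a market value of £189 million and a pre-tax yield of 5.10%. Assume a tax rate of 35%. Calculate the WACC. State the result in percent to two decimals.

10.34%

Cost of preferred: Rp = 1.47 / 23.22 = 6.3307%.
Total capital V = 277 + 46.3 + 189 = 512.3.
Equity: weight = 277/512.3 = 0.5407; cost = 15.8%.
Preferred: weight = 46.3/512.3 = 0.0904; cost = 6.3307%.
Term loan: weight = 189/512.3 = 0.3689; after-tax cost = 5.1% × (1 − 35%) = 3.3150%.
WACC = 0.5407 × 15.8000% + 0.0904 × 6.3307% + 0.3689 × 3.3150% = 10.3382%.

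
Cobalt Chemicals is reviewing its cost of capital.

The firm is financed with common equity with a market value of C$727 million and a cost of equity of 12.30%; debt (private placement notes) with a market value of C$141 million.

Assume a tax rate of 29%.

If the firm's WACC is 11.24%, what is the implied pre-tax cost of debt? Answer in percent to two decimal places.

8.13%

Total capital V = 727 + 141 = 868.
Equity weight = 727/868 = 0.8376.
Private placement notes weight = 141/868 = 0.1624.
Equity contribution = 0.8376 × 12.3% = 10.3020%.
Remaining for debt = 11.24% − 10.3020% = 0.9380%.
Rd × (1 − 29%) × 0.1624 = 0.9380%  ⇒  Rd = 8.1333%.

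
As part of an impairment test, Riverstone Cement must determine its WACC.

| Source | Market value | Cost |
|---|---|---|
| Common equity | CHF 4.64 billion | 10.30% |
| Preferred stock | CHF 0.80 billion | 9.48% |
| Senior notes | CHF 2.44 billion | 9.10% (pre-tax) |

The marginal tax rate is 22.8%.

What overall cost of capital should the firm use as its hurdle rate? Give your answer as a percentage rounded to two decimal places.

Total capital V = 4.64 + 0.8 + 2.44 = 7.88.
Equity: weight = 4.64/7.88 = 0.5888; cost = 10.3%.
Preferred: weight = 0.8/7.88 = 0.1015; cost = 9.48%.
Senior notes: weight = 2.44/7.88 = 0.3096; after-tax cost = 9.1% × (1 − 22.8%) = 7.0252%.
WACC = 0.5888 × 10.3000% + 0.1015 × 9.4800% + 0.3096 × 7.0252% = 9.2027%.

9.20%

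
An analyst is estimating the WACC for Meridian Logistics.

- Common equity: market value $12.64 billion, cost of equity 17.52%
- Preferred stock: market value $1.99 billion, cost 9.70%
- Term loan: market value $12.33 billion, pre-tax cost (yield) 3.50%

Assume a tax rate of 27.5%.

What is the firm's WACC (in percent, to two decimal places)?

Total capital V = 12.64 + 1.99 + 12.33 = 26.96.
Equity: weight = 12.64/26.96 = 0.4688; cost = 17.52%.
Preferred: weight = 1.99/26.96 = 0.0738; cost = 9.7%.
Term loan: weight = 12.33/26.96 = 0.4573; after-tax cost = 3.5% × (1 − 27.5%) = 2.5375%.
WACC = 0.4688 × 17.5200% + 0.0738 × 9.7000% + 0.4573 × 2.5375% = 10.0906%.

10.09%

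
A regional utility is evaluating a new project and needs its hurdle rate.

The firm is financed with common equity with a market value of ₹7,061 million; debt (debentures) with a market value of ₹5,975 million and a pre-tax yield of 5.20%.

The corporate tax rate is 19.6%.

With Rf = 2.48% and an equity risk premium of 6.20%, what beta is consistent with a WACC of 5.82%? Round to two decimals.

Total capital V = 7061 + 5975 = 13036.
Equity weight = 7061/13036 = 0.5417.
Debentures weight = 5975/13036 = 0.4583.
Debt contribution = 0.4583 × 5.2% × (1 − 19.6%) = 1.9163%.
Required equity contribution = 5.82% − 1.9163% = 3.9037%  ⇒  Re = 7.2071%.
CAPM: 7.2071% = 2.48% + β × 6.2%  ⇒  β = 0.7624.

0.76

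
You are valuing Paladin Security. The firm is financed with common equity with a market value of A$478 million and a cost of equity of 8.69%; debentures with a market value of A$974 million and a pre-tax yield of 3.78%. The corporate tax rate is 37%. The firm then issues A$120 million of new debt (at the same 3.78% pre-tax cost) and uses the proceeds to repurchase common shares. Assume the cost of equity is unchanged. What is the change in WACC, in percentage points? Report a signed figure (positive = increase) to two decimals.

-0.52 pp

Current WACC:
Total capital V = 478 + 974 = 1452.
Equity: weight = 478/1452 = 0.3292; cost = 8.69%.
Debentures: weight = 974/1452 = 0.6708; after-tax cost = 3.78% × (1 − 37%) = 2.3814%.
WACC = 0.3292 × 8.6900% + 0.6708 × 2.3814% = 4.4582%.
After the change:
Total capital V = 358 + 1094 = 1452.
Equity: weight = 358/1452 = 0.2466; cost = 8.69%.
Debentures: weight = 1094/1452 = 0.7534; after-tax cost = 3.78% × (1 − 37%) = 2.3814%.
WACC = 0.2466 × 8.6900% + 0.7534 × 2.3814% = 3.9368%.
Change in WACC = 3.9368% − 4.4582% = -0.5214 pp.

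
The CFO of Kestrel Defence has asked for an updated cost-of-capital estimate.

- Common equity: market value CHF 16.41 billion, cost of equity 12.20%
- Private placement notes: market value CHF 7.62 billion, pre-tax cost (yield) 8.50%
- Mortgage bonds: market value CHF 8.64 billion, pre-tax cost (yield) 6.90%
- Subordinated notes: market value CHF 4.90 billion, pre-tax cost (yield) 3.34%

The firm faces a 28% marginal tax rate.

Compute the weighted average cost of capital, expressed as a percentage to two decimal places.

8.03%

Total capital V = 16.41 + 7.62 + 8.64 + 4.9 = 37.57.
Equity: weight = 16.41/37.57 = 0.4368; cost = 12.2%.
Private placement notes: weight = 7.62/37.57 = 0.2028; after-tax cost = 8.5% × (1 − 28%) = 6.1200%.
Mortgage bonds: weight = 8.64/37.57 = 0.2300; after-tax cost = 6.9% × (1 − 28%) = 4.9680%.
Subordinated notes: weight = 4.9/37.57 = 0.1304; after-tax cost = 3.34% × (1 − 28%) = 2.4048%.
WACC = 0.4368 × 12.2000% + 0.2028 × 6.1200% + 0.2300 × 4.9680% + 0.1304 × 2.4048% = 8.0262%.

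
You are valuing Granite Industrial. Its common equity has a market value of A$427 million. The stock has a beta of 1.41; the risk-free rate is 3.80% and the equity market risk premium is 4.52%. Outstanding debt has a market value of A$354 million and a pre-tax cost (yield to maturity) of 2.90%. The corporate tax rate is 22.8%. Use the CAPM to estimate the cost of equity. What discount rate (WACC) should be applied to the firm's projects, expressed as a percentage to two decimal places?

Cost of equity via CAPM: Re = 3.8% + 1.41 × 4.52% = 10.1732%.
Total capital V = 427 + 354 = 781.
Equity: weight = 427/781 = 0.5467; cost = 10.1732%.
Debt: weight = 354/781 = 0.4533; after-tax cost = 2.9% × (1 − 22.8%) = 2.2388%.
WACC = 0.5467 × 10.1732% + 0.4533 × 2.2388% = 6.5768%.

6.58%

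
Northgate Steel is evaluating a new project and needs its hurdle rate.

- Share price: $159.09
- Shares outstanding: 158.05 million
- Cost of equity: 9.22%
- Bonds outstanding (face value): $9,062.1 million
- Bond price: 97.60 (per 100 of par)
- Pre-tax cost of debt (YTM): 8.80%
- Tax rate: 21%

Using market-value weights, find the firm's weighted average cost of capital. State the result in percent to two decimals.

8.63%

Market value of equity E = 159.09 × 158.05m = 25144.1745m. Market value of debt D = 9062.1m × 97.6/100 = 8844.6096m.
Total capital V = 25144.1745 + 8844.6096 = 33988.7841.
Equity: weight = 25144.1745/33988.7841 = 0.7398; cost = 9.22%.
Bonds outstanding: weight = 8844.6096/33988.7841 = 0.2602; after-tax cost = 8.8% × (1 − 21%) = 6.9520%.
WACC = 0.7398 × 9.2200% + 0.2602 × 6.9520% = 8.6298%.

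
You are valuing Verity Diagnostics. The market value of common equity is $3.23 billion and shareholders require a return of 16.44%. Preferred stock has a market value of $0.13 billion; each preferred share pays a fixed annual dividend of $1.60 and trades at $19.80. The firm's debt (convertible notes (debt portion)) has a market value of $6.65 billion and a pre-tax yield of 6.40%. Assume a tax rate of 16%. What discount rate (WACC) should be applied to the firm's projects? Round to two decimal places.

Cost of preferred: Rp = 1.6 / 19.8 = 8.0808%.
Total capital V = 3.23 + 0.13 + 6.65 = 10.01.
Equity: weight = 3.23/10.01 = 0.3227; cost = 16.44%.
Preferred: weight = 0.13/10.01 = 0.0130; cost = 8.0808%.
Convertible notes (debt portion): weight = 6.65/10.01 = 0.6643; after-tax cost = 6.4% × (1 − 16%) = 5.3760%.
WACC = 0.3227 × 16.4400% + 0.0130 × 8.0808% + 0.6643 × 5.3760% = 8.9812%.

8.98%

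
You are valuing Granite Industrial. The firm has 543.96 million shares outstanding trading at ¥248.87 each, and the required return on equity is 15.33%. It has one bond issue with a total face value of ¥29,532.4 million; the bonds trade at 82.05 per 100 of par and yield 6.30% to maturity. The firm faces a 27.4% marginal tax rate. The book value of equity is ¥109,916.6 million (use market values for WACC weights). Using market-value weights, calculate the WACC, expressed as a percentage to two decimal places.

13.70%

Market value of equity E = 248.87 × 543.96m = 135375.3252m. Market value of debt D = 29532.4m × 82.05/100 = 24231.3342m.
Total capital V = 135375.3252 + 24231.3342 = 159606.6594.
Equity: weight = 135375.3252/159606.6594 = 0.8482; cost = 15.33%.
Bonds outstanding: weight = 24231.3342/159606.6594 = 0.1518; after-tax cost = 6.3% × (1 − 27.4%) = 4.5738%.
WACC = 0.8482 × 15.3300% + 0.1518 × 4.5738% = 13.6970%.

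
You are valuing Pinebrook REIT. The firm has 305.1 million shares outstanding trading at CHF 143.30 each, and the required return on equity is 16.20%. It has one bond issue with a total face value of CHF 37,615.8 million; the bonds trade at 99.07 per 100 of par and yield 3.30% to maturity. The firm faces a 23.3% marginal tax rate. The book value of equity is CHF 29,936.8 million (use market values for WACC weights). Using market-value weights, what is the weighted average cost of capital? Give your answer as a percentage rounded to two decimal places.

9.91%

Market value of equity E = 143.3 × 305.1m = 43720.83m. Market value of debt D = 37615.8m × 99.07/100 = 37265.97306m.
Total capital V = 43720.83 + 37265.97306 = 80986.80306.
Equity: weight = 43720.83/80986.80306 = 0.5399; cost = 16.2%.
Bonds outstanding: weight = 37265.97306/80986.80306 = 0.4601; after-tax cost = 3.3% × (1 − 23.3%) = 2.5311%.
WACC = 0.5399 × 16.2000% + 0.4601 × 2.5311% = 9.9103%.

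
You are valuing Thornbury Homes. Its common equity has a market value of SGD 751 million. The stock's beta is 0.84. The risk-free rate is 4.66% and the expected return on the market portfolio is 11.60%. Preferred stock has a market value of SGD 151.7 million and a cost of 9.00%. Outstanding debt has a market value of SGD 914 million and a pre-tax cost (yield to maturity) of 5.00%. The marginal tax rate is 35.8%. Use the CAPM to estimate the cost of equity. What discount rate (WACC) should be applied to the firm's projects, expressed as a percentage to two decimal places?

Market risk premium = 11.6% − 4.66% = 6.94%.
Cost of equity via CAPM: Re = 4.66% + 0.84 × 6.94% = 10.4896%.
Total capital V = 751 + 151.7 + 914 = 1816.7.
Equity: weight = 751/1816.7 = 0.4134; cost = 10.4896%.
Preferred: weight = 151.7/1816.7 = 0.0835; cost = 9%.
Debt: weight = 914/1816.7 = 0.5031; after-tax cost = 5% × (1 − 35.8%) = 3.2100%.
WACC = 0.4134 × 10.4896% + 0.0835 × 9.0000% + 0.5031 × 3.2100% = 6.7028%.

6.70%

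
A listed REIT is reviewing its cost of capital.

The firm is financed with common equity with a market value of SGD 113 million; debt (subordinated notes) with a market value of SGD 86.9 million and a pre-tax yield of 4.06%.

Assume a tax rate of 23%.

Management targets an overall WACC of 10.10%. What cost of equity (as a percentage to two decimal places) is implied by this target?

15.46%

Total capital V = 113 + 86.9 = 199.9.
Equity weight = 113/199.9 = 0.5653.
Subordinated notes weight = 86.9/199.9 = 0.4347.
Debt contribution = 0.4347 × 4.06% × (1 − 23%) = 1.3590%.
Required equity contribution = 10.1% − 1.3590% = 8.7410%.
Re = 8.7410% / 0.5653 = 15.4630%.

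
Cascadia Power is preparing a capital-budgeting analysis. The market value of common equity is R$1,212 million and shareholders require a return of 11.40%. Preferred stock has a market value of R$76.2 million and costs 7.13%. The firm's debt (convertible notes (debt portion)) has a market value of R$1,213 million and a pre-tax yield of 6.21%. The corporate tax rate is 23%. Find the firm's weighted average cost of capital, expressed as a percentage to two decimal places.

8.06%

Total capital V = 1212 + 76.2 + 1213 = 2501.2.
Equity: weight = 1212/2501.2 = 0.4846; cost = 11.4%.
Preferred: weight = 76.2/2501.2 = 0.0305; cost = 7.13%.
Convertible notes (debt portion): weight = 1213/2501.2 = 0.4850; after-tax cost = 6.21% × (1 − 23%) = 4.7817%.
WACC = 0.4846 × 11.4000% + 0.0305 × 7.1300% + 0.4850 × 4.7817% = 8.0603%.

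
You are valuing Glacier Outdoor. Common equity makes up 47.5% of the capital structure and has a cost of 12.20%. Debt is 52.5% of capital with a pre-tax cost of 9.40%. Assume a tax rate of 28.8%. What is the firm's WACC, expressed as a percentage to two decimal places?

After-tax cost of debt = 9.4% × (1 − 28.8%) = 6.6928%.
WACC = 0.475 × 12.2000% + 0.525 × 6.6928% = 9.3087%.

9.31%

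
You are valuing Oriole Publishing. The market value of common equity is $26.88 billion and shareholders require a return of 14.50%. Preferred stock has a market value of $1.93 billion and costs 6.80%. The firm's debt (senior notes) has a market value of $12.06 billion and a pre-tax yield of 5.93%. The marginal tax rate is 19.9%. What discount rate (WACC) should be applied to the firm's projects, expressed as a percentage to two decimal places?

Total capital V = 26.88 + 1.93 + 12.06 = 40.87.
Equity: weight = 26.88/40.87 = 0.6577; cost = 14.5%.
Preferred: weight = 1.93/40.87 = 0.0472; cost = 6.8%.
Senior notes: weight = 12.06/40.87 = 0.2951; after-tax cost = 5.93% × (1 − 19.9%) = 4.7499%.
WACC = 0.6577 × 14.5000% + 0.0472 × 6.8000% + 0.2951 × 4.7499% = 11.2593%.

11.26%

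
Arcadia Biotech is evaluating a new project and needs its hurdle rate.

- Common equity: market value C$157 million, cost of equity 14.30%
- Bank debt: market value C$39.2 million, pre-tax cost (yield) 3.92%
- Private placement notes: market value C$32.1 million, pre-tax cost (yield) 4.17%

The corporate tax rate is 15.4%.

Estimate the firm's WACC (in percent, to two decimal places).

10.90%

Total capital V = 157 + 39.2 + 32.1 = 228.3.
Equity: weight = 157/228.3 = 0.6877; cost = 14.3%.
Bank debt: weight = 39.2/228.3 = 0.1717; after-tax cost = 3.92% × (1 − 15.4%) = 3.3163%.
Private placement notes: weight = 32.1/228.3 = 0.1406; after-tax cost = 4.17% × (1 − 15.4%) = 3.5278%.
WACC = 0.6877 × 14.3000% + 0.1717 × 3.3163% + 0.1406 × 3.5278% = 10.8994%.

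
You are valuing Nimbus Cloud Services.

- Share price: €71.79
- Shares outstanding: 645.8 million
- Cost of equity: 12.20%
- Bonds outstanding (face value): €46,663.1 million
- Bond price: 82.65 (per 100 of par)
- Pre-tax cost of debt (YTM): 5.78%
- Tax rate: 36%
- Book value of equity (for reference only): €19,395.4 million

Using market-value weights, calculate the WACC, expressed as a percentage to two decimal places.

8.34%

Market value of equity E = 71.79 × 645.8m = 46361.982m. Market value of debt D = 46663.1m × 82.65/100 = 38567.05215m.
Total capital V = 46361.982 + 38567.05215 = 84929.03415.
Equity: weight = 46361.982/84929.03415 = 0.5459; cost = 12.2%.
Bonds outstanding: weight = 38567.05215/84929.03415 = 0.4541; after-tax cost = 5.78% × (1 − 36%) = 3.6992%.
WACC = 0.5459 × 12.2000% + 0.4541 × 3.6992% = 8.3397%.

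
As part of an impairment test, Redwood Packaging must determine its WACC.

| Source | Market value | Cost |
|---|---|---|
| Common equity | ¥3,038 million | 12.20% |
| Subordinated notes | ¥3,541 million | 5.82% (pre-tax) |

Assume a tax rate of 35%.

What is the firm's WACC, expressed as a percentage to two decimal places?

7.67%

Total capital V = 3038 + 3541 = 6579.
Equity: weight = 3038/6579 = 0.4618; cost = 12.2%.
Subordinated notes: weight = 3541/6579 = 0.5382; after-tax cost = 5.82% × (1 − 35%) = 3.7830%.
WACC = 0.4618 × 12.2000% + 0.5382 × 3.7830% = 7.6697%.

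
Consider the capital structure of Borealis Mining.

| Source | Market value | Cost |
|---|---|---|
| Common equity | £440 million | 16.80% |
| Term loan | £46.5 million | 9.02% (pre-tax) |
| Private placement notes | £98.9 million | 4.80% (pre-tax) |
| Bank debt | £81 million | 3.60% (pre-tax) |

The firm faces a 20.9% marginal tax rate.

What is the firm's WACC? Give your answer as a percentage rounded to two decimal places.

Total capital V = 440 + 46.5 + 98.9 + 81 = 666.4.
Equity: weight = 440/666.4 = 0.6603; cost = 16.8%.
Term loan: weight = 46.5/666.4 = 0.0698; after-tax cost = 9.02% × (1 − 20.9%) = 7.1348%.
Private placement notes: weight = 98.9/666.4 = 0.1484; after-tax cost = 4.8% × (1 − 20.9%) = 3.7968%.
Bank debt: weight = 81/666.4 = 0.1215; after-tax cost = 3.6% × (1 − 20.9%) = 2.8476%.
WACC = 0.6603 × 16.8000% + 0.0698 × 7.1348% + 0.1484 × 3.7968% + 0.1215 × 2.8476% = 12.4999%.

12.50%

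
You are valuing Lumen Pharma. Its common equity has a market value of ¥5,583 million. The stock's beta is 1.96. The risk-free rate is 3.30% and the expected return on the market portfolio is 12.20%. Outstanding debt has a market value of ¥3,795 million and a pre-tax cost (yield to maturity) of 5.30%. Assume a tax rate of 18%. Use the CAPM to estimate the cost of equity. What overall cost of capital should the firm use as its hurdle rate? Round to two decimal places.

Market risk premium = 12.2% − 3.3% = 8.9%.
Cost of equity via CAPM: Re = 3.3% + 1.96 × 8.9% = 20.7440%.
Total capital V = 5583 + 3795 = 9378.
Equity: weight = 5583/9378 = 0.5953; cost = 20.744%.
Debt: weight = 3795/9378 = 0.4047; after-tax cost = 5.3% × (1 − 18%) = 4.3460%.
WACC = 0.5953 × 20.7440% + 0.4047 × 4.3460% = 14.1082%.

14.11%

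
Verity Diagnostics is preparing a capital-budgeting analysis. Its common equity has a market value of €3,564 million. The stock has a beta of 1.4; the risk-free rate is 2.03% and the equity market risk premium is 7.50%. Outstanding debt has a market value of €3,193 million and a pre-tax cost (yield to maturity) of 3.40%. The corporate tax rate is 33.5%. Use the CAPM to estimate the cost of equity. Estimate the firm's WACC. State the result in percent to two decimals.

7.68%

Cost of equity via CAPM: Re = 2.03% + 1.4 × 7.5% = 12.5300%.
Total capital V = 3564 + 3193 = 6757.
Equity: weight = 3564/6757 = 0.5275; cost = 12.53%.
Debt: weight = 3193/6757 = 0.4725; after-tax cost = 3.4% × (1 − 33.5%) = 2.2610%.
WACC = 0.5275 × 12.5300% + 0.4725 × 2.2610% = 7.6774%.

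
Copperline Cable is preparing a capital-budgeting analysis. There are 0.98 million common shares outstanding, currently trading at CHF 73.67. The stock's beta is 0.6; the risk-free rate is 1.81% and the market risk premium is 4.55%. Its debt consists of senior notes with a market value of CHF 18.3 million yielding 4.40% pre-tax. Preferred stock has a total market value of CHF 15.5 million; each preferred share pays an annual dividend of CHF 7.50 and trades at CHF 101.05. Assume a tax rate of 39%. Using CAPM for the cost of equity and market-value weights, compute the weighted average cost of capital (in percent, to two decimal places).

4.64%

Cost of equity via CAPM: Re = 1.81% + 0.6 × 4.55% = 4.5400%.
Cost of preferred: Rp = 7.5 / 101.05 = 7.4221%.
Market value of equity E = 73.67 × 0.98m = 72.1966m.
Total capital V = 72.1966 + 15.5 + 18.3 = 105.9966.
Equity: weight = 72.1966/105.9966 = 0.6811; cost = 4.54%.
Preferred: weight = 15.5/105.9966 = 0.1462; cost = 7.4221%.
Senior notes: weight = 18.3/105.9966 = 0.1726; after-tax cost = 4.4% × (1 − 39%) = 2.6840%.
WACC = 0.6811 × 4.5400% + 0.1462 × 7.4221% + 0.1726 × 2.6840% = 4.6410%.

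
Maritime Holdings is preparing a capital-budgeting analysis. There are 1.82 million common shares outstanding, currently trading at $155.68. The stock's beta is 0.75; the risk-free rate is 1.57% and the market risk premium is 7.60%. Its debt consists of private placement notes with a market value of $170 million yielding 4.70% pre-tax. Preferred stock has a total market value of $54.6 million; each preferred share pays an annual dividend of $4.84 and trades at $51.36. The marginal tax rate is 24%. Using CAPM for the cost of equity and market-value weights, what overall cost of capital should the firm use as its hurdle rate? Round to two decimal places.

6.26%

Cost of equity via CAPM: Re = 1.57% + 0.75 × 7.6% = 7.2700%.
Cost of preferred: Rp = 4.84 / 51.36 = 9.4237%.
Market value of equity E = 155.68 × 1.82m = 283.3376m.
Total capital V = 283.3376 + 54.6 + 170 = 507.9376.
Equity: weight = 283.3376/507.9376 = 0.5578; cost = 7.27%.
Preferred: weight = 54.6/507.9376 = 0.1075; cost = 9.4237%.
Private placement notes: weight = 170/507.9376 = 0.3347; after-tax cost = 4.7% × (1 − 24%) = 3.5720%.
WACC = 0.5578 × 7.2700% + 0.1075 × 9.4237% + 0.3347 × 3.5720% = 6.2638%.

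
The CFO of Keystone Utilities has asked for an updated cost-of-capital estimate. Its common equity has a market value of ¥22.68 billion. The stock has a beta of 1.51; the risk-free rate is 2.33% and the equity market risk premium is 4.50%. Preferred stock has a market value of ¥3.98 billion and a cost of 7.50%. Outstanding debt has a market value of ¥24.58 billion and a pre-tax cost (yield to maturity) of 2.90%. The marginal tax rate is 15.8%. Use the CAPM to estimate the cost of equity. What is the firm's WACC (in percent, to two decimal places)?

5.79%

Cost of equity via CAPM: Re = 2.33% + 1.51 × 4.5% = 9.1250%.
Total capital V = 22.68 + 3.98 + 24.58 = 51.24.
Equity: weight = 22.68/51.24 = 0.4426; cost = 9.125%.
Preferred: weight = 3.98/51.24 = 0.0777; cost = 7.5%.
Debt: weight = 24.58/51.24 = 0.4797; after-tax cost = 2.9% × (1 − 15.8%) = 2.4418%.
WACC = 0.4426 × 9.1250% + 0.0777 × 7.5000% + 0.4797 × 2.4418% = 5.7928%.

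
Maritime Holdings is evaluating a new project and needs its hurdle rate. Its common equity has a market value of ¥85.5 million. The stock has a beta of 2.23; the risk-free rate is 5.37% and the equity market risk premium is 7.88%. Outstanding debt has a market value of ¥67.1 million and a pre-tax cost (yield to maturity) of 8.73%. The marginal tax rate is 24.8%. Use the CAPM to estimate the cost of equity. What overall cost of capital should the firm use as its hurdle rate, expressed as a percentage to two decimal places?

Cost of equity via CAPM: Re = 5.37% + 2.23 × 7.88% = 22.9424%.
Total capital V = 85.5 + 67.1 = 152.6.
Equity: weight = 85.5/152.6 = 0.5603; cost = 22.9424%.
Debt: weight = 67.1/152.6 = 0.4397; after-tax cost = 8.73% × (1 − 24.8%) = 6.5650%.
WACC = 0.5603 × 22.9424% + 0.4397 × 6.5650% = 15.7410%.

15.74%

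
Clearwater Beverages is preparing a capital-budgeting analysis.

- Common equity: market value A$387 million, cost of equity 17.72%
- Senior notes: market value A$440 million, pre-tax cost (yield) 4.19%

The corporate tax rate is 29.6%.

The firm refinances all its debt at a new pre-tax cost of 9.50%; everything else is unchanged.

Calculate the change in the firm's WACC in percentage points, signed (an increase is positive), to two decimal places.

Current WACC:
Total capital V = 387 + 440 = 827.
Equity: weight = 387/827 = 0.4680; cost = 17.72%.
Senior notes: weight = 440/827 = 0.5320; after-tax cost = 4.19% × (1 − 29.6%) = 2.9498%.
WACC = 0.4680 × 17.7200% + 0.5320 × 2.9498% = 9.8616%.
After the change:
Total capital V = 387 + 440 = 827.
Equity: weight = 387/827 = 0.4680; cost = 17.72%.
Senior notes: weight = 440/827 = 0.5320; after-tax cost = 9.5% × (1 − 29.6%) = 6.6880%.
WACC = 0.4680 × 17.7200% + 0.5320 × 6.6880% = 11.8505%.
Change in WACC = 11.8505% − 9.8616% = 1.9889 pp.

+1.99 pp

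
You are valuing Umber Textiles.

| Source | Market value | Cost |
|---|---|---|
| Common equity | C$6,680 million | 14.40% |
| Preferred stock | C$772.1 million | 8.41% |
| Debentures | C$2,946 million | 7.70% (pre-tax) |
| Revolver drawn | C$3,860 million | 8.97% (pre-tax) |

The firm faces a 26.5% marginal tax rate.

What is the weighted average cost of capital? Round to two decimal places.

10.16%

Total capital V = 6680 + 772.1 + 2946 + 3860 = 14258.1.
Equity: weight = 6680/14258.1 = 0.4685; cost = 14.4%.
Preferred: weight = 772.1/14258.1 = 0.0542; cost = 8.41%.
Debentures: weight = 2946/14258.1 = 0.2066; after-tax cost = 7.7% × (1 − 26.5%) = 5.6595%.
Revolver drawn: weight = 3860/14258.1 = 0.2707; after-tax cost = 8.97% × (1 − 26.5%) = 6.5930%.
WACC = 0.4685 × 14.4000% + 0.0542 × 8.4100% + 0.2066 × 5.6595% + 0.2707 × 6.5930% = 10.1561%.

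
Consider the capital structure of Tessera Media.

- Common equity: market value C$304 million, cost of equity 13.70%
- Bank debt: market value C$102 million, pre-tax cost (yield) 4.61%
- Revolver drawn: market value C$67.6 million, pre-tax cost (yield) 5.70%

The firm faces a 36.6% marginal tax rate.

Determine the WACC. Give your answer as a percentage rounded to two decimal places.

9.94%

Total capital V = 304 + 102 + 67.6 = 473.6.
Equity: weight = 304/473.6 = 0.6419; cost = 13.7%.
Bank debt: weight = 102/473.6 = 0.2154; after-tax cost = 4.61% × (1 − 36.6%) = 2.9227%.
Revolver drawn: weight = 67.6/473.6 = 0.1427; after-tax cost = 5.7% × (1 − 36.6%) = 3.6138%.
WACC = 0.6419 × 13.7000% + 0.2154 × 2.9227% + 0.1427 × 3.6138% = 9.9392%.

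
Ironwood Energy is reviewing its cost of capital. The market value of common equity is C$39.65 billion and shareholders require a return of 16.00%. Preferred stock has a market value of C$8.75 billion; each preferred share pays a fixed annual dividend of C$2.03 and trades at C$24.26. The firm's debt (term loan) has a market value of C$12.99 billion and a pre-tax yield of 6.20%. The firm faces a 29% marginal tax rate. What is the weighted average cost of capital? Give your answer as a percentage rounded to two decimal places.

Cost of preferred: Rp = 2.03 / 24.26 = 8.3677%.
Total capital V = 39.65 + 8.75 + 12.99 = 61.39.
Equity: weight = 39.65/61.39 = 0.6459; cost = 16%.
Preferred: weight = 8.75/61.39 = 0.1425; cost = 8.3677%.
Term loan: weight = 12.99/61.39 = 0.2116; after-tax cost = 6.2% × (1 − 29%) = 4.4020%.
WACC = 0.6459 × 16.0000% + 0.1425 × 8.3677% + 0.2116 × 4.4020% = 12.4580%.

12.46%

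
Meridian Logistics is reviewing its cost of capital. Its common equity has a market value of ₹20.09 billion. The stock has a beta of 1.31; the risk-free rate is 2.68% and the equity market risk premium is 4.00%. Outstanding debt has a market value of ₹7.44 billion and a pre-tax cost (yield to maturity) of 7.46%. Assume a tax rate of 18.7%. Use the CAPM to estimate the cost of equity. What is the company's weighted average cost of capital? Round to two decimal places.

7.42%

Cost of equity via CAPM: Re = 2.68% + 1.31 × 4.0% = 7.9200%.
Total capital V = 20.09 + 7.44 = 27.53.
Equity: weight = 20.09/27.53 = 0.7297; cost = 7.92%.
Debt: weight = 7.44/27.53 = 0.2703; after-tax cost = 7.46% × (1 − 18.7%) = 6.0650%.
WACC = 0.7297 × 7.9200% + 0.2703 × 6.0650% = 7.4187%.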